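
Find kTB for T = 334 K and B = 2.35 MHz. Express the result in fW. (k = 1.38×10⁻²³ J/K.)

P_n = kTB = 1.38×10⁻²³ × 334 × 2.35×10⁶ = 1.08×10⁻¹⁴ W = 10.8 fW

10.8 fW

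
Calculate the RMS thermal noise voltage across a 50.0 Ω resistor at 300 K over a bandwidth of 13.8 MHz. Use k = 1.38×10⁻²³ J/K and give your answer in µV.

V_n = √(4kTRB)
4kTRB = 4 × 1.38×10⁻²³ × 300 × 5.00×10¹ × 1.38×10⁷ = 1.14×10⁻¹¹ V²
V_n = √(1.14×10⁻¹¹) = 3.38×10⁻⁶ V = 3.38 µV

3.38 µV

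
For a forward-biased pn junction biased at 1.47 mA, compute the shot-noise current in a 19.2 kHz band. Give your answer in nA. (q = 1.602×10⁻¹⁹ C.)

I_n = √(2qI·B)
2qI·B = 2 × 1.602×10⁻¹⁹ × 1.47×10⁻³ × 1.92×10⁴ = 9.04×10⁻¹⁸ A²
I_n = √(9.04×10⁻¹⁸) = 3.01×10⁻⁹ A = 3.01 nA

3.01 nA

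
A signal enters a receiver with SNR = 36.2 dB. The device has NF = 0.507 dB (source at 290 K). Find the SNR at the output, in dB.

By definition F = SNR_in/SNR_out, so in dB: SNR_out = SNR_in − NF
SNR_out = 36.2 − 0.507 = 35.693 dB

35.693 dB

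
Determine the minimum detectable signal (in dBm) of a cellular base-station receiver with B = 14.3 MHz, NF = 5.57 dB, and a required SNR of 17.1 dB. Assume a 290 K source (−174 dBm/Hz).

−79.8 dBm

Sensitivity = −174 + 10 log₁₀(B) + NF + SNR_min
= −174 + 71.55 + 5.57 + 17.1
= −79.78 dBm → −79.8 dBm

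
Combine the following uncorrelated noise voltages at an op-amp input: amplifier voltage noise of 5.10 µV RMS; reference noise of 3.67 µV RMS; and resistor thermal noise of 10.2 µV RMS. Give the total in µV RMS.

Uncorrelated sources add in power (mean-square): V_tot = √(ΣV_i²)
V_tot = √[(5.10×10⁻⁶)² + (3.67×10⁻⁶)² + (1.02×10⁻⁵)²] = 1.20×10⁻⁵ V = 12.0 µV

12.0 µV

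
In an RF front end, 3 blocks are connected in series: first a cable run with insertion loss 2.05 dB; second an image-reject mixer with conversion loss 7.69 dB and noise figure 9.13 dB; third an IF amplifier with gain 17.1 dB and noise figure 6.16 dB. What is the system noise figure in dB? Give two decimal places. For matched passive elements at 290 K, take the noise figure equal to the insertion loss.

Convert to linear (a loss of L dB is a gain of −L dB): F_i = 10^(NF_i/10), G_i = 10^(G_i,dB/10)
  Stage 1: F_1 = 10^(2.05/10) = 1.603, G_1 = 10^(−2.05/10) = 0.6237
  Stage 2: F_2 = 10^(9.13/10) = 8.185, G_2 = 10^(−7.69/10) = 0.1702
  Stage 3: F_3 = 10^(6.16/10) = 4.130, G_3 = 10^(17.1/10) = 51.29
Friis cascade:
  F = 1.603 + (8.185 − 1)/0.6237 + (4.130 − 1)/0.1062 = 42.61
NF = 10 log₁₀(42.61) = 16.29 dB

16.29 dB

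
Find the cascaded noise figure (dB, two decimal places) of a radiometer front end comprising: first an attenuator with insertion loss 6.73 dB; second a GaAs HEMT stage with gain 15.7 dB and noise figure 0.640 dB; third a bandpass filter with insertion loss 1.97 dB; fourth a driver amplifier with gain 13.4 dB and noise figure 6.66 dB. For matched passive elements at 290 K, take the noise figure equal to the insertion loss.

Convert to linear (a loss of L dB is a gain of −L dB): F_i = 10^(NF_i/10), G_i = 10^(G_i,dB/10)
  Stage 1: F_1 = 10^(6.73/10) = 4.710, G_1 = 10^(−6.73/10) = 0.2123
  Stage 2: F_2 = 10^(0.640/10) = 1.159, G_2 = 10^(15.7/10) = 37.15
  Stage 3: F_3 = 10^(1.97/10) = 1.574, G_3 = 10^(−1.97/10) = 0.6353
  Stage 4: F_4 = 10^(6.66/10) = 4.634, G_4 = 10^(13.4/10) = 21.88
Friis cascade:
  F = 4.710 + (1.159 − 1)/0.2123 + (1.574 − 1)/7.889 + (4.634 − 1)/5.012 = 6.256
NF = 10 log₁₀(6.256) = 7.96 dB

7.96 dB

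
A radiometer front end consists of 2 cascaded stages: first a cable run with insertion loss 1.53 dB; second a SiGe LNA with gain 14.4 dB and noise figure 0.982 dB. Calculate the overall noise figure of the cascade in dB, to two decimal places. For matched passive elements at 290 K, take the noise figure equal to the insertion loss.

Convert to linear (a loss of L dB is a gain of −L dB): F_i = 10^(NF_i/10), G_i = 10^(G_i,dB/10)
  Stage 1: F_1 = 10^(1.53/10) = 1.422, G_1 = 10^(−1.53/10) = 0.7031
  Stage 2: F_2 = 10^(0.982/10) = 1.254, G_2 = 10^(14.4/10) = 27.54
Friis cascade:
  F = 1.422 + (1.254 − 1)/0.7031 = 1.783
NF = 10 log₁₀(1.783) = 2.51 dB

2.51 dB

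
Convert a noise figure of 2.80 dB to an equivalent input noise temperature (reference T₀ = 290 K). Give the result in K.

263 K

F = 10^(2.80/10) = 1.90546
T_e = (F − 1)·T₀ = (1.90546 − 1) × 290 = 263 K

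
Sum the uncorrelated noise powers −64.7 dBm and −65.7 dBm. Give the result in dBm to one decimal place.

Convert to linear, add, convert back:
P₁ = 3.39×10⁻¹⁰ W, P₂ = 2.69×10⁻¹⁰ W
P_tot = 6.08×10⁻¹⁰ W → 10 log₁₀(P_tot / 10⁻³) = −62.2 dBm

−62.2 dBm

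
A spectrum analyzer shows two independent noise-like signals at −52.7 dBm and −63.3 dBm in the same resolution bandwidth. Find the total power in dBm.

Convert to linear, add, convert back:
P₁ = 5.37×10⁻⁹ W, P₂ = 4.68×10⁻¹⁰ W
P_tot = 5.84×10⁻⁹ W → 10 log₁₀(P_tot / 10⁻³) = −52.3 dBm

−52.3 dBm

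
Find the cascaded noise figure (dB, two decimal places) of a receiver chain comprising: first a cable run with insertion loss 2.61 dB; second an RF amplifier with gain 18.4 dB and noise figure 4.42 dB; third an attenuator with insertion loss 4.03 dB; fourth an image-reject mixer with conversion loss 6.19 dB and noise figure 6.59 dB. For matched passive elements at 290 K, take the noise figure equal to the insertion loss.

Convert to linear (a loss of L dB is a gain of −L dB): F_i = 10^(NF_i/10), G_i = 10^(G_i,dB/10)
  Stage 1: F_1 = 10^(2.61/10) = 1.824, G_1 = 10^(−2.61/10) = 0.5483
  Stage 2: F_2 = 10^(4.42/10) = 2.767, G_2 = 10^(18.4/10) = 69.18
  Stage 3: F_3 = 10^(4.03/10) = 2.529, G_3 = 10^(−4.03/10) = 0.3954
  Stage 4: F_4 = 10^(6.59/10) = 4.560, G_4 = 10^(−6.19/10) = 0.2404
Friis cascade:
  F = 1.824 + (2.767 − 1)/0.5483 + (2.529 − 1)/37.93 + (4.560 − 1)/15.00 = 5.324
NF = 10 log₁₀(5.324) = 7.26 dB

7.26 dB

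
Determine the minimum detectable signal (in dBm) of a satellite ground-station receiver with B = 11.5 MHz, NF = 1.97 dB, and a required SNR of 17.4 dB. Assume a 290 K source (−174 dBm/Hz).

Sensitivity = −174 + 10 log₁₀(B) + NF + SNR_min
= −174 + 70.61 + 1.97 + 17.4
= −84.02 dBm → −84.0 dBm

−84.0 dBm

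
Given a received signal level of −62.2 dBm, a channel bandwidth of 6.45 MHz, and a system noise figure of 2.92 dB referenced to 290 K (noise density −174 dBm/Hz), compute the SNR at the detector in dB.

40.8 dB

Noise floor: N = −174 + 10 log₁₀(B) + NF
10 log₁₀(6.45×10⁶) = 68.1 dB
N = −174 + 68.1 + 2.92 = −102.98 dBm
SNR = P_sig − N = −62.2 − (−102.98) = 40.78 dB → 40.8 dB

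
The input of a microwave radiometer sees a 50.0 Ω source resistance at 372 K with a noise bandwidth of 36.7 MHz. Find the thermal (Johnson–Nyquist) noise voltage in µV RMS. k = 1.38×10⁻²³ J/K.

6.14 µV

V_n = √(4kTRB)
4kTRB = 4 × 1.38×10⁻²³ × 372 × 5.00×10¹ × 3.67×10⁷ = 3.77×10⁻¹¹ V²
V_n = √(3.77×10⁻¹¹) = 6.14×10⁻⁶ V = 6.14 µV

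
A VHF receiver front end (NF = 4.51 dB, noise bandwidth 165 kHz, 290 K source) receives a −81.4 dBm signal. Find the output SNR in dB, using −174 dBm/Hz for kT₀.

35.9 dB

Noise floor: N = −174 + 10 log₁₀(B) + NF
10 log₁₀(1.65×10⁵) = 52.17 dB
N = −174 + 52.17 + 4.51 = −117.32 dBm
SNR = P_sig − N = −81.4 − (−117.32) = 35.92 dB → 35.9 dB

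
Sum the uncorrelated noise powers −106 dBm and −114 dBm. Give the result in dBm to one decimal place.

−105.4 dBm

Convert to linear, add, convert back:
P₁ = 2.51×10⁻¹⁴ W, P₂ = 3.98×10⁻¹⁵ W
P_tot = 2.91×10⁻¹⁴ W → 10 log₁₀(P_tot / 10⁻³) = −105.4 dBm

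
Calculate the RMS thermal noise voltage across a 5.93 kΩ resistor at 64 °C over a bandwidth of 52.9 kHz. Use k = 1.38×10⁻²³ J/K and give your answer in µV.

2.42 µV

T = 64 °C + 273.15 = 337.15 K
V_n = √(4kTRB)
4kTRB = 4 × 1.38×10⁻²³ × 337.15 × 5.93×10³ × 5.29×10⁴ = 5.84×10⁻¹² V²
V_n = √(5.84×10⁻¹²) = 2.42×10⁻⁶ V = 2.42 µV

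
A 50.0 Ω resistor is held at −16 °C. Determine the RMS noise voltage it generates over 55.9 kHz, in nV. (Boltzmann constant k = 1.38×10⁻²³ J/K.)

199 nV

T = −16 °C + 273.15 = 257.15 K
V_n = √(4kTRB)
4kTRB = 4 × 1.38×10⁻²³ × 257.15 × 5.00×10¹ × 5.59×10⁴ = 3.97×10⁻¹⁴ V²
V_n = √(3.97×10⁻¹⁴) = 1.99×10⁻⁷ V = 199 nV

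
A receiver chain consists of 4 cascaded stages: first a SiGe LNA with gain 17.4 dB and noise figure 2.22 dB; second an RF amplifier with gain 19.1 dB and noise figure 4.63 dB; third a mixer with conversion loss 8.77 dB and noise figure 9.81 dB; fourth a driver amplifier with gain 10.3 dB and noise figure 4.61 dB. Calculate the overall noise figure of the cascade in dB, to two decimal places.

2.32 dB

Convert to linear (a loss of L dB is a gain of −L dB): F_i = 10^(NF_i/10), G_i = 10^(G_i,dB/10)
  Stage 1: F_1 = 10^(2.22/10) = 1.667, G_1 = 10^(17.4/10) = 54.95
  Stage 2: F_2 = 10^(4.63/10) = 2.904, G_2 = 10^(19.1/10) = 81.28
  Stage 3: F_3 = 10^(9.81/10) = 9.572, G_3 = 10^(−8.77/10) = 0.1327
  Stage 4: F_4 = 10^(4.61/10) = 2.891, G_4 = 10^(10.3/10) = 10.72
Friis cascade:
  F = 1.667 + (2.904 − 1)/54.95 + (9.572 − 1)/4467 + (2.891 − 1)/592.9 = 1.707
NF = 10 log₁₀(1.707) = 2.32 dB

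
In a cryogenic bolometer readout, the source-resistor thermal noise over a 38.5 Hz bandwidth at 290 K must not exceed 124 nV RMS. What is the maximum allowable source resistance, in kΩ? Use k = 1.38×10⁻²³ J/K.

Johnson–Nyquist: V_n = √(4kTRB) ⇒ R = V_n² / (4kTB)
4kTB = 4 × 1.38×10⁻²³ × 290 × 3.85×10¹ = 6.16×10⁻¹⁹
R = (1.24×10⁻⁷)² / 6.16×10⁻¹⁹ = 2.49×10⁴ Ω = 24.9 kΩ

24.9 kΩ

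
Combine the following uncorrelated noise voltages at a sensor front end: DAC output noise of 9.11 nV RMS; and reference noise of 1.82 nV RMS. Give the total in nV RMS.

9.29 nV

Uncorrelated sources add in power (mean-square): V_tot = √(ΣV_i²)
V_tot = √[(9.11×10⁻⁹)² + (1.82×10⁻⁹)²] = 9.29×10⁻⁹ V = 9.29 nV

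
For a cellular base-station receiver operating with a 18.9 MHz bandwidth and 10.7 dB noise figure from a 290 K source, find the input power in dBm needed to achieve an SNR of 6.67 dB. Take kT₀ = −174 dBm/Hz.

Sensitivity = −174 + 10 log₁₀(B) + NF + SNR_min
= −174 + 72.76 + 10.7 + 6.67
= −83.87 dBm → −83.9 dBm

−83.9 dBm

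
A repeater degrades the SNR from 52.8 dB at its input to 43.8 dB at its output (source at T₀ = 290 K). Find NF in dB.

9.0 dB

NF (dB) = SNR_in(dB) − SNR_out(dB) when the source is at T₀
NF = 52.8 − 43.8 = 9.0 dB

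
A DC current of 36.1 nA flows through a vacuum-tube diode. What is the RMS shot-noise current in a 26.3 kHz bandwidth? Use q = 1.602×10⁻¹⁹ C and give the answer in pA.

17.4 pA

I_n = √(2qI·B)
2qI·B = 2 × 1.602×10⁻¹⁹ × 3.61×10⁻⁸ × 2.63×10⁴ = 3.04×10⁻²² A²
I_n = √(3.04×10⁻²²) = 1.74×10⁻¹¹ A = 17.4 pA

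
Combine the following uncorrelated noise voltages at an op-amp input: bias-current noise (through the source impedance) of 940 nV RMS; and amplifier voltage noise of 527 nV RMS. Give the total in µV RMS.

1.08 µV

Uncorrelated sources add in power (mean-square): V_tot = √(ΣV_i²)
V_tot = √[(9.40×10⁻⁷)² + (5.27×10⁻⁷)²] = 1.08×10⁻⁶ V = 1.08 µV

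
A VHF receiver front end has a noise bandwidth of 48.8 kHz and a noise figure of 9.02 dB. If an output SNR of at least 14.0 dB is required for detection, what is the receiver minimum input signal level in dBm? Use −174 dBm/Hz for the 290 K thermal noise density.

−104.1 dBm

Sensitivity = −174 + 10 log₁₀(B) + NF + SNR_min
= −174 + 46.88 + 9.02 + 14.0
= −104.10 dBm → −104.1 dBm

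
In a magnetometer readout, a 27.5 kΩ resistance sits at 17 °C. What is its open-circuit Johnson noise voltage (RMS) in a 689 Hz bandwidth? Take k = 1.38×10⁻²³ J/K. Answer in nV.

T = 17 °C + 273.15 = 290.15 K
V_n = √(4kTRB)
4kTRB = 4 × 1.38×10⁻²³ × 290.15 × 2.75×10⁴ × 6.89×10² = 3.03×10⁻¹³ V²
V_n = √(3.03×10⁻¹³) = 5.51×10⁻⁷ V = 551 nV

551 nV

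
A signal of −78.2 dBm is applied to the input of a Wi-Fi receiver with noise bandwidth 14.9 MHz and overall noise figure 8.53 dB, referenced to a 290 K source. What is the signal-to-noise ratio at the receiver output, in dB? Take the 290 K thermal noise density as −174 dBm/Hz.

Noise floor: N = −174 + 10 log₁₀(B) + NF
10 log₁₀(1.49×10⁷) = 71.73 dB
N = −174 + 71.73 + 8.53 = −93.74 dBm
SNR = P_sig − N = −78.2 − (−93.74) = 15.54 dB → 15.5 dB

15.5 dB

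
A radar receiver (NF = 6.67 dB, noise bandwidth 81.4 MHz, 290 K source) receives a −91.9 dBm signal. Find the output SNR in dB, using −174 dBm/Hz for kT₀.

Noise floor: N = −174 + 10 log₁₀(B) + NF
10 log₁₀(8.14×10⁷) = 79.11 dB
N = −174 + 79.11 + 6.67 = −88.22 dBm
SNR = P_sig − N = −91.9 − (−88.22) = −3.68 dB → −3.7 dB

−3.7 dB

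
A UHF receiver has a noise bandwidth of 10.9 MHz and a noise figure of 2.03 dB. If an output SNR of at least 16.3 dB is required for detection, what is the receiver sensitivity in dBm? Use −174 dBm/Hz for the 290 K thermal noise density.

−85.3 dBm

Sensitivity = −174 + 10 log₁₀(B) + NF + SNR_min
= −174 + 70.37 + 2.03 + 16.3
= −85.30 dBm → −85.3 dBm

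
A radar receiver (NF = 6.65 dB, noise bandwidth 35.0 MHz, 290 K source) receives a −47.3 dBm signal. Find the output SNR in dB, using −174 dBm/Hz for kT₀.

44.6 dB

Noise floor: N = −174 + 10 log₁₀(B) + NF
10 log₁₀(3.50×10⁷) = 75.44 dB
N = −174 + 75.44 + 6.65 = −91.91 dBm
SNR = P_sig − N = −47.3 − (−91.91) = 44.61 dB → 44.6 dB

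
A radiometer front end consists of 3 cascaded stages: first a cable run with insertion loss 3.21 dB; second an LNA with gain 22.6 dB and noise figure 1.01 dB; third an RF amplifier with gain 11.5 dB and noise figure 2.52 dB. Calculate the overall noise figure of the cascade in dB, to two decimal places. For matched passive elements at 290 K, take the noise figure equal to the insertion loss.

Convert to linear (a loss of L dB is a gain of −L dB): F_i = 10^(NF_i/10), G_i = 10^(G_i,dB/10)
  Stage 1: F_1 = 10^(3.21/10) = 2.094, G_1 = 10^(−3.21/10) = 0.4775
  Stage 2: F_2 = 10^(1.01/10) = 1.262, G_2 = 10^(22.6/10) = 182.0
  Stage 3: F_3 = 10^(2.52/10) = 1.786, G_3 = 10^(11.5/10) = 14.13
Friis cascade:
  F = 2.094 + (1.262 − 1)/0.4775 + (1.786 − 1)/86.90 = 2.651
NF = 10 log₁₀(2.651) = 4.23 dB

4.23 dB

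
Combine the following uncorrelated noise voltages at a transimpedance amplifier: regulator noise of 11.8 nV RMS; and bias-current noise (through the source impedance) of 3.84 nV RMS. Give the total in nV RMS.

12.4 nV

Uncorrelated sources add in power (mean-square): V_tot = √(ΣV_i²)
V_tot = √[(1.18×10⁻⁸)² + (3.84×10⁻⁹)²] = 1.24×10⁻⁸ V = 12.4 nV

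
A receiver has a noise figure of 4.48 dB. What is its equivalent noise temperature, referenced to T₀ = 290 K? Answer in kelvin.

524 K

F = 10^(4.48/10) = 2.80543
T_e = (F − 1)·T₀ = (2.80543 − 1) × 290 = 524 K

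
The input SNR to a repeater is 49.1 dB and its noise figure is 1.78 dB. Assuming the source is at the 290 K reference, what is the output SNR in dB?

47.32 dB

By definition F = SNR_in/SNR_out, so in dB: SNR_out = SNR_in − NF
SNR_out = 49.1 − 1.78 = 47.32 dB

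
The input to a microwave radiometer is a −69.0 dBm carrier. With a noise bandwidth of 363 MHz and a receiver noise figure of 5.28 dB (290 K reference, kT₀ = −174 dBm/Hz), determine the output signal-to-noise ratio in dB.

14.1 dB

Noise floor: N = −174 + 10 log₁₀(B) + NF
10 log₁₀(3.63×10⁸) = 85.6 dB
N = −174 + 85.6 + 5.28 = −83.12 dBm
SNR = P_sig − N = −69.0 − (−83.12) = 14.12 dB → 14.1 dB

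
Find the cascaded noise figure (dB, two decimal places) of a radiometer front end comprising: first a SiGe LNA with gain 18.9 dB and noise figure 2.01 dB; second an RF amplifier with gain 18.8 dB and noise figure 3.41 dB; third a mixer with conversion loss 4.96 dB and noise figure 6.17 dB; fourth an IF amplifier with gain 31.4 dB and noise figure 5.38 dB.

Convert to linear (a loss of L dB is a gain of −L dB): F_i = 10^(NF_i/10), G_i = 10^(G_i,dB/10)
  Stage 1: F_1 = 10^(2.01/10) = 1.589, G_1 = 10^(18.9/10) = 77.62
  Stage 2: F_2 = 10^(3.41/10) = 2.193, G_2 = 10^(18.8/10) = 75.86
  Stage 3: F_3 = 10^(6.17/10) = 4.140, G_3 = 10^(−4.96/10) = 0.3192
  Stage 4: F_4 = 10^(5.38/10) = 3.451, G_4 = 10^(31.4/10) = 1380
Friis cascade:
  F = 1.589 + (2.193 − 1)/77.62 + (4.140 − 1)/5888 + (3.451 − 1)/1879 = 1.606
NF = 10 log₁₀(1.606) = 2.06 dB

2.06 dB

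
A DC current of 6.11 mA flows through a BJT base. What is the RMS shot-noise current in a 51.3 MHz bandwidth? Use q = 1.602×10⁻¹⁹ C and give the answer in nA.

317 nA

I_n = √(2qI·B)
2qI·B = 2 × 1.602×10⁻¹⁹ × 6.11×10⁻³ × 5.13×10⁷ = 1.00×10⁻¹³ A²
I_n = √(1.00×10⁻¹³) = 3.17×10⁻⁷ A = 317 nA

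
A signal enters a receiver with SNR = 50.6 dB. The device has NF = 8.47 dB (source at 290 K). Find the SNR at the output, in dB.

By definition F = SNR_in/SNR_out, so in dB: SNR_out = SNR_in − NF
SNR_out = 50.6 − 8.47 = 42.13 dB

42.13 dB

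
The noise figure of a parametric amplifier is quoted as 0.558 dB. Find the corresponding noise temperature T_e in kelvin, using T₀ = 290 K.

39.8 K

F = 10^(0.558/10) = 1.1371
T_e = (F − 1)·T₀ = (1.1371 − 1) × 290 = 39.8 K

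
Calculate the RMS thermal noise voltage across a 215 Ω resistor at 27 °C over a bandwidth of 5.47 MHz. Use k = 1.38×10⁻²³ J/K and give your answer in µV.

4.41 µV

T = 27 °C + 273.15 = 300.15 K
V_n = √(4kTRB)
4kTRB = 4 × 1.38×10⁻²³ × 300.15 × 2.15×10² × 5.47×10⁶ = 1.95×10⁻¹¹ V²
V_n = √(1.95×10⁻¹¹) = 4.41×10⁻⁶ V = 4.41 µV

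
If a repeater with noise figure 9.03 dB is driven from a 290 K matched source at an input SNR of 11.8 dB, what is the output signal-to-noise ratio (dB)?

2.77 dB

By definition F = SNR_in/SNR_out, so in dB: SNR_out = SNR_in − NF
SNR_out = 11.8 − 9.03 = 2.77 dB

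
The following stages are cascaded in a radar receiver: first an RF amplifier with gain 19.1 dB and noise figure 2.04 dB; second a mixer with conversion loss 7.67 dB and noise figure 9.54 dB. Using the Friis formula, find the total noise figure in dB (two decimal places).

2.30 dB

Convert to linear (a loss of L dB is a gain of −L dB): F_i = 10^(NF_i/10), G_i = 10^(G_i,dB/10)
  Stage 1: F_1 = 10^(2.04/10) = 1.600, G_1 = 10^(19.1/10) = 81.28
  Stage 2: F_2 = 10^(9.54/10) = 8.995, G_2 = 10^(−7.67/10) = 0.1710
Friis cascade:
  F = 1.600 + (8.995 − 1)/81.28 = 1.698
NF = 10 log₁₀(1.698) = 2.30 dB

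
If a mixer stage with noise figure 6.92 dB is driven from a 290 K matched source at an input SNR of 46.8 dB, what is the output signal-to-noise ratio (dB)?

By definition F = SNR_in/SNR_out, so in dB: SNR_out = SNR_in − NF
SNR_out = 46.8 − 6.92 = 39.88 dB

39.88 dB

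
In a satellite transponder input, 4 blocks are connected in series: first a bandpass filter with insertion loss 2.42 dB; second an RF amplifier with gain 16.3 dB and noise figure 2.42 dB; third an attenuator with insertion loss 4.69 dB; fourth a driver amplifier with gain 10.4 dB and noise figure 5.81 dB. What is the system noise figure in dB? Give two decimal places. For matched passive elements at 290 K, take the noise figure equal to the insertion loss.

5.40 dB

Convert to linear (a loss of L dB is a gain of −L dB): F_i = 10^(NF_i/10), G_i = 10^(G_i,dB/10)
  Stage 1: F_1 = 10^(2.42/10) = 1.746, G_1 = 10^(−2.42/10) = 0.5728
  Stage 2: F_2 = 10^(2.42/10) = 1.746, G_2 = 10^(16.3/10) = 42.66
  Stage 3: F_3 = 10^(4.69/10) = 2.944, G_3 = 10^(−4.69/10) = 0.3396
  Stage 4: F_4 = 10^(5.81/10) = 3.811, G_4 = 10^(10.4/10) = 10.96
Friis cascade:
  F = 1.746 + (1.746 − 1)/0.5728 + (2.944 − 1)/24.43 + (3.811 − 1)/8.299 = 3.466
NF = 10 log₁₀(3.466) = 5.40 dB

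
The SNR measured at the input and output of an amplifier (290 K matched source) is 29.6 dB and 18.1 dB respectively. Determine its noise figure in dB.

NF (dB) = SNR_in(dB) − SNR_out(dB) when the source is at T₀
NF = 29.6 − 18.1 = 11.5 dB

11.5 dB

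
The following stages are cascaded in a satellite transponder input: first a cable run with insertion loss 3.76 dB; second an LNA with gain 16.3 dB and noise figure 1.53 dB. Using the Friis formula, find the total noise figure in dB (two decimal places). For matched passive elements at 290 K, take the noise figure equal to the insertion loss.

Convert to linear (a loss of L dB is a gain of −L dB): F_i = 10^(NF_i/10), G_i = 10^(G_i,dB/10)
  Stage 1: F_1 = 10^(3.76/10) = 2.377, G_1 = 10^(−3.76/10) = 0.4207
  Stage 2: F_2 = 10^(1.53/10) = 1.422, G_2 = 10^(16.3/10) = 42.66
Friis cascade:
  F = 2.377 + (1.422 − 1)/0.4207 = 3.381
NF = 10 log₁₀(3.381) = 5.29 dB

5.29 dB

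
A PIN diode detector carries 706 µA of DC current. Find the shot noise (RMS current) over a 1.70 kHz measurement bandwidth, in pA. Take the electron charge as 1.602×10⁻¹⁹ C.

I_n = √(2qI·B)
2qI·B = 2 × 1.602×10⁻¹⁹ × 7.06×10⁻⁴ × 1.70×10³ = 3.85×10⁻¹⁹ A²
I_n = √(3.85×10⁻¹⁹) = 6.20×10⁻¹⁰ A = 620 pA

620 pA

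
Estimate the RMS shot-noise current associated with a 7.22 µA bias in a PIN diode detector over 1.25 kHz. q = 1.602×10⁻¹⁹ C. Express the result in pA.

I_n = √(2qI·B)
2qI·B = 2 × 1.602×10⁻¹⁹ × 7.22×10⁻⁶ × 1.25×10³ = 2.89×10⁻²¹ A²
I_n = √(2.89×10⁻²¹) = 5.38×10⁻¹¹ A = 53.8 pA

53.8 pA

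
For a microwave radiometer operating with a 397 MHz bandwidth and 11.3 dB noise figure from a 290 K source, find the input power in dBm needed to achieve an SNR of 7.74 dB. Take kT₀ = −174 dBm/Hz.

Sensitivity = −174 + 10 log₁₀(B) + NF + SNR_min
= −174 + 85.99 + 11.3 + 7.74
= −68.97 dBm → −69.0 dBm

−69.0 dBm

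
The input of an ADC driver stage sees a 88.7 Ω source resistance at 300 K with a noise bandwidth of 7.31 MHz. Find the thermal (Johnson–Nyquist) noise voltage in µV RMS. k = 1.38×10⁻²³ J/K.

V_n = √(4kTRB)
4kTRB = 4 × 1.38×10⁻²³ × 300 × 8.87×10¹ × 7.31×10⁶ = 1.07×10⁻¹¹ V²
V_n = √(1.07×10⁻¹¹) = 3.28×10⁻⁶ V = 3.28 µV

3.28 µV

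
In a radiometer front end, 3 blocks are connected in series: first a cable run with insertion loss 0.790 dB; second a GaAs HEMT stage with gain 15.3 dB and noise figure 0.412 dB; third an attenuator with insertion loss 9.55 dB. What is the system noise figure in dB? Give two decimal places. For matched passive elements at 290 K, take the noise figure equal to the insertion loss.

2.05 dB

Convert to linear (a loss of L dB is a gain of −L dB): F_i = 10^(NF_i/10), G_i = 10^(G_i,dB/10)
  Stage 1: F_1 = 10^(0.790/10) = 1.199, G_1 = 10^(−0.790/10) = 0.8337
  Stage 2: F_2 = 10^(0.412/10) = 1.100, G_2 = 10^(15.3/10) = 33.88
  Stage 3: F_3 = 10^(9.55/10) = 9.016, G_3 = 10^(−9.55/10) = 0.1109
Friis cascade:
  F = 1.199 + (1.100 − 1)/0.8337 + (9.016 − 1)/28.25 = 1.603
NF = 10 log₁₀(1.603) = 2.05 dB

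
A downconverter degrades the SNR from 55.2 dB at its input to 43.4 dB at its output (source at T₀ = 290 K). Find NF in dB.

NF (dB) = SNR_in(dB) − SNR_out(dB) when the source is at T₀
NF = 55.2 − 43.4 = 11.8 dB

11.8 dB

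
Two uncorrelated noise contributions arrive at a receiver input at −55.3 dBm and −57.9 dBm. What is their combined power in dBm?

Convert to linear, add, convert back:
P₁ = 2.95×10⁻⁹ W, P₂ = 1.62×10⁻⁹ W
P_tot = 4.57×10⁻⁹ W → 10 log₁₀(P_tot / 10⁻³) = −53.4 dBm

−53.4 dBm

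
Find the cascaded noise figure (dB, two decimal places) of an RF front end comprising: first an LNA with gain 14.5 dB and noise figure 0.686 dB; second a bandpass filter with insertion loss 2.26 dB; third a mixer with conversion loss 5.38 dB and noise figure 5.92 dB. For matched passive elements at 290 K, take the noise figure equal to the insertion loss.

1.36 dB

Convert to linear (a loss of L dB is a gain of −L dB): F_i = 10^(NF_i/10), G_i = 10^(G_i,dB/10)
  Stage 1: F_1 = 10^(0.686/10) = 1.171, G_1 = 10^(14.5/10) = 28.18
  Stage 2: F_2 = 10^(2.26/10) = 1.683, G_2 = 10^(−2.26/10) = 0.5943
  Stage 3: F_3 = 10^(5.92/10) = 3.908, G_3 = 10^(−5.38/10) = 0.2897
Friis cascade:
  F = 1.171 + (1.683 − 1)/28.18 + (3.908 − 1)/16.75 = 1.369
NF = 10 log₁₀(1.369) = 1.36 dB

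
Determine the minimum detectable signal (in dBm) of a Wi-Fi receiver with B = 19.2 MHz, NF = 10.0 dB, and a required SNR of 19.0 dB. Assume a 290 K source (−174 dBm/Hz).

Sensitivity = −174 + 10 log₁₀(B) + NF + SNR_min
= −174 + 72.83 + 10.0 + 19.0
= −72.17 dBm → −72.2 dBm

−72.2 dBm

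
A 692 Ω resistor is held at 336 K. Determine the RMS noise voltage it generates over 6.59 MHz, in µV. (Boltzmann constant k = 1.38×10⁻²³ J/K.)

V_n = √(4kTRB)
4kTRB = 4 × 1.38×10⁻²³ × 336 × 6.92×10² × 6.59×10⁶ = 8.46×10⁻¹¹ V²
V_n = √(8.46×10⁻¹¹) = 9.20×10⁻⁶ V = 9.20 µV

9.20 µV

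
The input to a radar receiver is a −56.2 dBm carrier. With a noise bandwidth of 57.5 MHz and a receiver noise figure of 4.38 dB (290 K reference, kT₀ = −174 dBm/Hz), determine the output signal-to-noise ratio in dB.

35.8 dB

Noise floor: N = −174 + 10 log₁₀(B) + NF
10 log₁₀(5.75×10⁷) = 77.6 dB
N = −174 + 77.6 + 4.38 = −92.02 dBm
SNR = P_sig − N = −56.2 − (−92.02) = 35.82 dB → 35.8 dB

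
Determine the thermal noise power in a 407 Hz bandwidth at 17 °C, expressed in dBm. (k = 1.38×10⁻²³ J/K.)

−147.9 dBm

T = 17 °C + 273.15 = 290.15 K
P_n = kTB = 1.38×10⁻²³ × 290.15 × 4.07×10² = 1.63×10⁻¹⁸ W
In dBm: 10 log₁₀(1.63×10⁻¹⁸ / 10⁻³) = −147.9 dBm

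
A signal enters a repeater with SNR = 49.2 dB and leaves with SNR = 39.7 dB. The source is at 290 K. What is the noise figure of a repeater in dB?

9.5 dB

NF (dB) = SNR_in(dB) − SNR_out(dB) when the source is at T₀
NF = 49.2 − 39.7 = 9.5 dB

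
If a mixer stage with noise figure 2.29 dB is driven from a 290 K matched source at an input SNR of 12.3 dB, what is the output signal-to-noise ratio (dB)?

By definition F = SNR_in/SNR_out, so in dB: SNR_out = SNR_in − NF
SNR_out = 12.3 − 2.29 = 10.01 dB

10.01 dB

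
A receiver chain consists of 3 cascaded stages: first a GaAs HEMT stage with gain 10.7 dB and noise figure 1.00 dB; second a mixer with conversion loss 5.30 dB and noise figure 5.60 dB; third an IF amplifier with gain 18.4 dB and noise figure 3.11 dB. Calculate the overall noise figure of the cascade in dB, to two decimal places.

2.52 dB

Convert to linear (a loss of L dB is a gain of −L dB): F_i = 10^(NF_i/10), G_i = 10^(G_i,dB/10)
  Stage 1: F_1 = 10^(1.00/10) = 1.259, G_1 = 10^(10.7/10) = 11.75
  Stage 2: F_2 = 10^(5.60/10) = 3.631, G_2 = 10^(−5.30/10) = 0.2951
  Stage 3: F_3 = 10^(3.11/10) = 2.046, G_3 = 10^(18.4/10) = 69.18
Friis cascade:
  F = 1.259 + (3.631 − 1)/11.75 + (2.046 − 1)/3.467 = 1.785
NF = 10 log₁₀(1.785) = 2.52 dB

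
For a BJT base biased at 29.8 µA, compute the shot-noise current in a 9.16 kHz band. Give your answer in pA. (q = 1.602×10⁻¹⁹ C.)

296 pA

I_n = √(2qI·B)
2qI·B = 2 × 1.602×10⁻¹⁹ × 2.98×10⁻⁵ × 9.16×10³ = 8.75×10⁻²⁰ A²
I_n = √(8.75×10⁻²⁰) = 2.96×10⁻¹⁰ A = 296 pA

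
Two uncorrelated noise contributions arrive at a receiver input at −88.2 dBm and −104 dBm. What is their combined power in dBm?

−88.1 dBm

Convert to linear, add, convert back:
P₁ = 1.51×10⁻¹² W, P₂ = 3.98×10⁻¹⁴ W
P_tot = 1.55×10⁻¹² W → 10 log₁₀(P_tot / 10⁻³) = −88.1 dBm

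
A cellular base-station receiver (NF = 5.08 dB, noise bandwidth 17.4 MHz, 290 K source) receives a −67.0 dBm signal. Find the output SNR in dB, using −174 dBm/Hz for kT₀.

Noise floor: N = −174 + 10 log₁₀(B) + NF
10 log₁₀(1.74×10⁷) = 72.41 dB
N = −174 + 72.41 + 5.08 = −96.51 dBm
SNR = P_sig − N = −67.0 − (−96.51) = 29.51 dB → 29.5 dB

29.5 dB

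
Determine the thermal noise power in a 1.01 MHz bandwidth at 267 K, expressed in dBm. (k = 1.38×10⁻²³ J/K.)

−114.3 dBm

P_n = kTB = 1.38×10⁻²³ × 267 × 1.01×10⁶ = 3.72×10⁻¹⁵ W
In dBm: 10 log₁₀(3.72×10⁻¹⁵ / 10⁻³) = −114.3 dBm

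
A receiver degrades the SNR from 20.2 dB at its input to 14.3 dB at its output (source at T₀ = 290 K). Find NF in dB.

NF (dB) = SNR_in(dB) − SNR_out(dB) when the source is at T₀
NF = 20.2 − 14.3 = 5.9 dB

5.9 dB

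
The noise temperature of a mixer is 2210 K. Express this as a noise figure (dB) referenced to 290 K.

9.36 dB

F = 1 + T_e/T₀ = 1 + 2210/290 = 8.62069
NF = 10 log₁₀(8.62069) = 9.36 dB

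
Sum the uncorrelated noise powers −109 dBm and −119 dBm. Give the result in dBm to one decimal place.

−108.6 dBm

Convert to linear, add, convert back:
P₁ = 1.26×10⁻¹⁴ W, P₂ = 1.26×10⁻¹⁵ W
P_tot = 1.38×10⁻¹⁴ W → 10 log₁₀(P_tot / 10⁻³) = −108.6 dBm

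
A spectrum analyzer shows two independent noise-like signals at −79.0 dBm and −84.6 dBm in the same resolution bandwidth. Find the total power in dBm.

−77.9 dBm

Convert to linear, add, convert back:
P₁ = 1.26×10⁻¹¹ W, P₂ = 3.47×10⁻¹² W
P_tot = 1.61×10⁻¹¹ W → 10 log₁₀(P_tot / 10⁻³) = −77.9 dBm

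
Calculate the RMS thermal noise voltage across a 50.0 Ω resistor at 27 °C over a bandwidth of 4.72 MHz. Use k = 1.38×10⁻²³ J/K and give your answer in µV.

T = 27 °C + 273.15 = 300.15 K
V_n = √(4kTRB)
4kTRB = 4 × 1.38×10⁻²³ × 300.15 × 5.00×10¹ × 4.72×10⁶ = 3.91×10⁻¹² V²
V_n = √(3.91×10⁻¹²) = 1.98×10⁻⁶ V = 1.98 µV

1.98 µV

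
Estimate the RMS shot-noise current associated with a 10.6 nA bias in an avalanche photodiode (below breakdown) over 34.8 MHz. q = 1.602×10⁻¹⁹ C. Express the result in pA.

344 pA

I_n = √(2qI·B)
2qI·B = 2 × 1.602×10⁻¹⁹ × 1.06×10⁻⁸ × 3.48×10⁷ = 1.18×10⁻¹⁹ A²
I_n = √(1.18×10⁻¹⁹) = 3.44×10⁻¹⁰ A = 344 pA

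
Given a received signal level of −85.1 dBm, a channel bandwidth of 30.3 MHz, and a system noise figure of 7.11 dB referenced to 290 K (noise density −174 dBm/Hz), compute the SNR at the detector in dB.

Noise floor: N = −174 + 10 log₁₀(B) + NF
10 log₁₀(3.03×10⁷) = 74.81 dB
N = −174 + 74.81 + 7.11 = −92.08 dBm
SNR = P_sig − N = −85.1 − (−92.08) = 6.98 dB → 7.0 dB

7.0 dB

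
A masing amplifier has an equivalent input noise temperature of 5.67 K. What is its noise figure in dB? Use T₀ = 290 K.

0.084 dB

F = 1 + T_e/T₀ = 1 + 5.67/290 = 1.01955
NF = 10 log₁₀(1.01955) = 0.084 dB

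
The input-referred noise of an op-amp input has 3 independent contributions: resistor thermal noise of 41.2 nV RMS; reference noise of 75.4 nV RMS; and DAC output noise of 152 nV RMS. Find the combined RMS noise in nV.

Uncorrelated sources add in power (mean-square): V_tot = √(ΣV_i²)
V_tot = √[(4.12×10⁻⁸)² + (7.54×10⁻⁸)² + (1.52×10⁻⁷)²] = 1.75×10⁻⁷ V = 175 nV

175 nV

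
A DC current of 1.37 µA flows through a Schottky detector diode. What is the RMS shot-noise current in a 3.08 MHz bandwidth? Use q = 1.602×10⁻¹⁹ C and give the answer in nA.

1.16 nA

I_n = √(2qI·B)
2qI·B = 2 × 1.602×10⁻¹⁹ × 1.37×10⁻⁶ × 3.08×10⁶ = 1.35×10⁻¹⁸ A²
I_n = √(1.35×10⁻¹⁸) = 1.16×10⁻⁹ A = 1.16 nA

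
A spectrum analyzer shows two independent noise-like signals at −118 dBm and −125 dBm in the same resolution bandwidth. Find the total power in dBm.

Convert to linear, add, convert back:
P₁ = 1.58×10⁻¹⁵ W, P₂ = 3.16×10⁻¹⁶ W
P_tot = 1.90×10⁻¹⁵ W → 10 log₁₀(P_tot / 10⁻³) = −117.2 dBm

−117.2 dBm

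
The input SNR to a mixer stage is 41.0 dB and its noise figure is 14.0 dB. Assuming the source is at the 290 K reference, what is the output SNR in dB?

By definition F = SNR_in/SNR_out, so in dB: SNR_out = SNR_in − NF
SNR_out = 41.0 − 14.0 = 27.0 dB

27.0 dB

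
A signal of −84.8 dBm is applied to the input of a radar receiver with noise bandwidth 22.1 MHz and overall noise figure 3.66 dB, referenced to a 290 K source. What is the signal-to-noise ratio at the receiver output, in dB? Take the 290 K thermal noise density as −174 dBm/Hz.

12.1 dB

Noise floor: N = −174 + 10 log₁₀(B) + NF
10 log₁₀(2.21×10⁷) = 73.44 dB
N = −174 + 73.44 + 3.66 = −96.90 dBm
SNR = P_sig − N = −84.8 − (−96.90) = 12.10 dB → 12.1 dB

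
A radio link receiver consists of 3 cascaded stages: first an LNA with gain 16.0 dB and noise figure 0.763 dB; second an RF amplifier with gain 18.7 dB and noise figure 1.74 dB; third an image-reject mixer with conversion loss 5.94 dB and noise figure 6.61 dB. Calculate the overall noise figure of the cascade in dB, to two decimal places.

0.81 dB

Convert to linear (a loss of L dB is a gain of −L dB): F_i = 10^(NF_i/10), G_i = 10^(G_i,dB/10)
  Stage 1: F_1 = 10^(0.763/10) = 1.192, G_1 = 10^(16.0/10) = 39.81
  Stage 2: F_2 = 10^(1.74/10) = 1.493, G_2 = 10^(18.7/10) = 74.13
  Stage 3: F_3 = 10^(6.61/10) = 4.581, G_3 = 10^(−5.94/10) = 0.2547
Friis cascade:
  F = 1.192 + (1.493 − 1)/39.81 + (4.581 − 1)/2951 = 1.206
NF = 10 log₁₀(1.206) = 0.81 dB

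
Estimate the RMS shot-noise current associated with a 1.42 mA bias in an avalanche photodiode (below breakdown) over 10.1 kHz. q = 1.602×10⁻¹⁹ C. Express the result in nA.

I_n = √(2qI·B)
2qI·B = 2 × 1.602×10⁻¹⁹ × 1.42×10⁻³ × 1.01×10⁴ = 4.60×10⁻¹⁸ A²
I_n = √(4.60×10⁻¹⁸) = 2.14×10⁻⁹ A = 2.14 nA

2.14 nA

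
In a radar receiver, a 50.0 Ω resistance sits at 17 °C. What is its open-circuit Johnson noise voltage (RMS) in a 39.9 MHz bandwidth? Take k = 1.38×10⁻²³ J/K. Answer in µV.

T = 17 °C + 273.15 = 290.15 K
V_n = √(4kTRB)
4kTRB = 4 × 1.38×10⁻²³ × 290.15 × 5.00×10¹ × 3.99×10⁷ = 3.20×10⁻¹¹ V²
V_n = √(3.20×10⁻¹¹) = 5.65×10⁻⁶ V = 5.65 µV

5.65 µV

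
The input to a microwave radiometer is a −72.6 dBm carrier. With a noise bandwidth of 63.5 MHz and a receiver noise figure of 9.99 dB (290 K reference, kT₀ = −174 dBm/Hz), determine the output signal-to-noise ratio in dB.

13.4 dB

Noise floor: N = −174 + 10 log₁₀(B) + NF
10 log₁₀(6.35×10⁷) = 78.03 dB
N = −174 + 78.03 + 9.99 = −85.98 dBm
SNR = P_sig − N = −72.6 − (−85.98) = 13.38 dB → 13.4 dB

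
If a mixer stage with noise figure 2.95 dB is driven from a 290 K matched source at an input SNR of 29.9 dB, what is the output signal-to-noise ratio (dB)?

By definition F = SNR_in/SNR_out, so in dB: SNR_out = SNR_in − NF
SNR_out = 29.9 − 2.95 = 26.95 dB

26.95 dB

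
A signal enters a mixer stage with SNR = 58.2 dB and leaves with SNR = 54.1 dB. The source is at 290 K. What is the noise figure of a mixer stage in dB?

4.1 dB

NF (dB) = SNR_in(dB) − SNR_out(dB) when the source is at T₀
NF = 58.2 − 54.1 = 4.1 dB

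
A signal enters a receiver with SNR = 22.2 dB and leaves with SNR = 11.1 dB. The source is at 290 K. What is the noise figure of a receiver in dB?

NF (dB) = SNR_in(dB) − SNR_out(dB) when the source is at T₀
NF = 22.2 − 11.1 = 11.1 dB

11.1 dB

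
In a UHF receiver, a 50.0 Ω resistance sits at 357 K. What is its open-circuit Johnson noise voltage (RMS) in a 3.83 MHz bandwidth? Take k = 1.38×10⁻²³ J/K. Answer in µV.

1.94 µV

V_n = √(4kTRB)
4kTRB = 4 × 1.38×10⁻²³ × 357 × 5.00×10¹ × 3.83×10⁶ = 3.77×10⁻¹² V²
V_n = √(3.77×10⁻¹²) = 1.94×10⁻⁶ V = 1.94 µV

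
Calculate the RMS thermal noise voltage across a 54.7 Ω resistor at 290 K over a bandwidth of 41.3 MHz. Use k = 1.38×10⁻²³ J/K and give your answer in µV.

V_n = √(4kTRB)
4kTRB = 4 × 1.38×10⁻²³ × 290 × 5.47×10¹ × 4.13×10⁷ = 3.62×10⁻¹¹ V²
V_n = √(3.62×10⁻¹¹) = 6.01×10⁻⁶ V = 6.01 µV

6.01 µV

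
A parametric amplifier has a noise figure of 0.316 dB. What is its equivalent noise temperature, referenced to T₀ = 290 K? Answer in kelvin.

21.9 K

F = 10^(0.316/10) = 1.07547
T_e = (F − 1)·T₀ = (1.07547 − 1) × 290 = 21.9 K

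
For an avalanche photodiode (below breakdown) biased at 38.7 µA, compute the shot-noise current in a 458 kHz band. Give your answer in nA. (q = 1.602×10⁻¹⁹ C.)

2.38 nA

I_n = √(2qI·B)
2qI·B = 2 × 1.602×10⁻¹⁹ × 3.87×10⁻⁵ × 4.58×10⁵ = 5.68×10⁻¹⁸ A²
I_n = √(5.68×10⁻¹⁸) = 2.38×10⁻⁹ A = 2.38 nA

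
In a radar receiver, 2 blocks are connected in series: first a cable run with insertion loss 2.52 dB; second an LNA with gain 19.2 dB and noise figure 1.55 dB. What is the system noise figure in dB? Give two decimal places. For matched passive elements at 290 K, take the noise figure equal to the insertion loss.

4.07 dB

Convert to linear (a loss of L dB is a gain of −L dB): F_i = 10^(NF_i/10), G_i = 10^(G_i,dB/10)
  Stage 1: F_1 = 10^(2.52/10) = 1.786, G_1 = 10^(−2.52/10) = 0.5598
  Stage 2: F_2 = 10^(1.55/10) = 1.429, G_2 = 10^(19.2/10) = 83.18
Friis cascade:
  F = 1.786 + (1.429 − 1)/0.5598 = 2.553
NF = 10 log₁₀(2.553) = 4.07 dB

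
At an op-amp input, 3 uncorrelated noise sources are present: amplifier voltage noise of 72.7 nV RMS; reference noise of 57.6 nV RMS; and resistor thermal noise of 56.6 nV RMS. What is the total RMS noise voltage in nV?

Uncorrelated sources add in power (mean-square): V_tot = √(ΣV_i²)
V_tot = √[(7.27×10⁻⁸)² + (5.76×10⁻⁸)² + (5.66×10⁻⁸)²] = 1.09×10⁻⁷ V = 109 nV

109 nV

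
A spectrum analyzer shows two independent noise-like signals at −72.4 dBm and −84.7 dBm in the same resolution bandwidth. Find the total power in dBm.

Convert to linear, add, convert back:
P₁ = 5.75×10⁻¹¹ W, P₂ = 3.39×10⁻¹² W
P_tot = 6.09×10⁻¹¹ W → 10 log₁₀(P_tot / 10⁻³) = −72.2 dBm

−72.2 dBm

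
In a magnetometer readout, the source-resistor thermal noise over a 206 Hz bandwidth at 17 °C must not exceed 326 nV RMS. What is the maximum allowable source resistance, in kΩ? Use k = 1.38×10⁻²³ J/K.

T = 17 °C + 273.15 = 290.15 K
Johnson–Nyquist: V_n = √(4kTRB) ⇒ R = V_n² / (4kTB)
4kTB = 4 × 1.38×10⁻²³ × 290.15 × 2.06×10² = 3.30×10⁻¹⁸
R = (3.26×10⁻⁷)² / 3.30×10⁻¹⁸ = 3.22×10⁴ Ω = 32.2 kΩ

32.2 kΩ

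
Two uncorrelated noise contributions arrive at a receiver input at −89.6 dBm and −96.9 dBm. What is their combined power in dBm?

−88.9 dBm

Convert to linear, add, convert back:
P₁ = 1.10×10⁻¹² W, P₂ = 2.04×10⁻¹³ W
P_tot = 1.30×10⁻¹² W → 10 log₁₀(P_tot / 10⁻³) = −88.9 dBm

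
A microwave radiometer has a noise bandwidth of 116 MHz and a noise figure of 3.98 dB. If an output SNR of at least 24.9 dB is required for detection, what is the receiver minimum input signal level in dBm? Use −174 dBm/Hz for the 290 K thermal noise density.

−64.5 dBm

Sensitivity = −174 + 10 log₁₀(B) + NF + SNR_min
= −174 + 80.64 + 3.98 + 24.9
= −64.48 dBm → −64.5 dBm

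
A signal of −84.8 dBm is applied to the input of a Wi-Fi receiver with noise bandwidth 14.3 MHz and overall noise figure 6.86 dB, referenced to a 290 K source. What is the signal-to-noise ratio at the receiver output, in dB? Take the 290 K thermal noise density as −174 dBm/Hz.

Noise floor: N = −174 + 10 log₁₀(B) + NF
10 log₁₀(1.43×10⁷) = 71.55 dB
N = −174 + 71.55 + 6.86 = −95.59 dBm
SNR = P_sig − N = −84.8 − (−95.59) = 10.79 dB → 10.8 dB

10.8 dB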